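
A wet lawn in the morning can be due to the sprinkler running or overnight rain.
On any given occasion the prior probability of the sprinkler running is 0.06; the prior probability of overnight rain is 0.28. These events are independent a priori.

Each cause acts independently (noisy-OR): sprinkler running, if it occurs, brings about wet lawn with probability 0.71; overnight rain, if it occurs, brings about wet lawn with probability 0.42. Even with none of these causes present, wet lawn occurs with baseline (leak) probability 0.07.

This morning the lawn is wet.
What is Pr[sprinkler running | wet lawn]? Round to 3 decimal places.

Pr[sprinkler running | wet lawn] ≈ 0.213

Under noisy-OR, P(wet lawn | causes) = 1 − (1−0.07)·∏(1−qᵢ) over the active causes.
Numerator (weight on configurations with sprinkler running): 0.031549 + 0.014172 = 0.045721
Denominator P(wet lawn): 0.07*0.94*0.72 + 0.4606*0.94*0.28 + 0.7303*0.06*0.72 + 0.843574*0.06*0.28 = 0.214327
Posterior = 0.045721 / 0.214327 ≈ 0.213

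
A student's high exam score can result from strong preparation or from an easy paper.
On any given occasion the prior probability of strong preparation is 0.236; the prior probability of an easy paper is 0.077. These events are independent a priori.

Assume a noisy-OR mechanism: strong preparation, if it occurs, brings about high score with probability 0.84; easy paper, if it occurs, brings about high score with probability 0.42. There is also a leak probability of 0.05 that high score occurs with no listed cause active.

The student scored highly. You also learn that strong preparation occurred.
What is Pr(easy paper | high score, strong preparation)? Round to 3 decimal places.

Under noisy-OR, P(high score | causes) = 1 − (1−0.05)·∏(1−qᵢ) over the active causes.
P(high score | strong preparation) = 0.848*0.923 + 0.91184*0.077 = 0.782704 + 0.070212 = 0.852916
The easy paper-present share is 0.91184*0.077 = 0.070212.
P(easy paper | high score, strong preparation) = 0.070212 / 0.852916 ≈ 0.082

Pr(easy paper | high score, strong preparation) ≈ 0.082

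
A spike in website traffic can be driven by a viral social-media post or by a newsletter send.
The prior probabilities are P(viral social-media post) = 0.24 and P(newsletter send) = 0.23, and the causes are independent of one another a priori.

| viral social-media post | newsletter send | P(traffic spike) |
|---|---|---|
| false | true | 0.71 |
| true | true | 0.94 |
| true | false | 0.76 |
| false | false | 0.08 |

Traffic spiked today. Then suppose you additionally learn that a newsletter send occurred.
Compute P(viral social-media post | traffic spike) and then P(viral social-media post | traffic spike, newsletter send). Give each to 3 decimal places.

P(viral social-media post | traffic spike) ≈ 0.529; P(viral social-media post | traffic spike, newsletter send) ≈ 0.295

Weight on viral social-media post=true, given the evidence: 0.140448 + 0.051888 = 0.192336
Denominator P(traffic spike): 0.08·0.76·0.77 + 0.71·0.76·0.23 + 0.76·0.24·0.77 + 0.94·0.24·0.23 = 0.363260
Posterior = 0.192336 / 0.363260 ≈ 0.529

Now also conditioning on newsletter send=true:
Enumerate both values of viral social-media post and weight by the priors:
  P(traffic spike | newsletter send) = 0.71×0.76 + 0.94×0.24
        = 0.539600 + 0.225600 = 0.765200
Keeping only the viral social-media post-present terms gives 0.225600, so
  P(viral social-media post | traffic spike, newsletter send) = 0.225600 / 0.765200 ≈ 0.295
Conditioning on newsletter send lowers the posterior on viral social-media post: the classic explaining-away effect in a common-effect structure.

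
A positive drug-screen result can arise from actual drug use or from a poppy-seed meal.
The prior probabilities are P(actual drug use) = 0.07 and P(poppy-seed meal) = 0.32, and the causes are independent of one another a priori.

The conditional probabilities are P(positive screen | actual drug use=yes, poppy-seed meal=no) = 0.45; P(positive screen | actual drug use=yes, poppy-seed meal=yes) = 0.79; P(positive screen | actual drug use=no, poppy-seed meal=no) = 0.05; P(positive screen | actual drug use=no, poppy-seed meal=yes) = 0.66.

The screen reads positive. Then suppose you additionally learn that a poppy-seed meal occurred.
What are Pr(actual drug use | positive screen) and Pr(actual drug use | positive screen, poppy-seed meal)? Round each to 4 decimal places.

Weight on actual drug use=true, given the evidence: 0.021420 + 0.017696 = 0.039116
Denominator P(positive screen): 0.05·0.93·0.68 + 0.66·0.93·0.32 + 0.45·0.07·0.68 + 0.79·0.07·0.32 = 0.267152
P(actual drug use | positive screen) = 0.039116/0.267152 ≈ 0.1464

With the extra evidence:
Enumerate both values of actual drug use and weight by the priors:
  P(positive screen | poppy-seed meal) = 0.66·0.93 + 0.79·0.07
        = 0.613800 + 0.055300 = 0.669100
Keeping only the actual drug use-present terms gives 0.055300, so
  P(actual drug use | positive screen, poppy-seed meal) = 0.055300 / 0.669100 ≈ 0.0826

Pr(actual drug use | positive screen) ≈ 0.1464; Pr(actual drug use | positive screen, poppy-seed meal) ≈ 0.0826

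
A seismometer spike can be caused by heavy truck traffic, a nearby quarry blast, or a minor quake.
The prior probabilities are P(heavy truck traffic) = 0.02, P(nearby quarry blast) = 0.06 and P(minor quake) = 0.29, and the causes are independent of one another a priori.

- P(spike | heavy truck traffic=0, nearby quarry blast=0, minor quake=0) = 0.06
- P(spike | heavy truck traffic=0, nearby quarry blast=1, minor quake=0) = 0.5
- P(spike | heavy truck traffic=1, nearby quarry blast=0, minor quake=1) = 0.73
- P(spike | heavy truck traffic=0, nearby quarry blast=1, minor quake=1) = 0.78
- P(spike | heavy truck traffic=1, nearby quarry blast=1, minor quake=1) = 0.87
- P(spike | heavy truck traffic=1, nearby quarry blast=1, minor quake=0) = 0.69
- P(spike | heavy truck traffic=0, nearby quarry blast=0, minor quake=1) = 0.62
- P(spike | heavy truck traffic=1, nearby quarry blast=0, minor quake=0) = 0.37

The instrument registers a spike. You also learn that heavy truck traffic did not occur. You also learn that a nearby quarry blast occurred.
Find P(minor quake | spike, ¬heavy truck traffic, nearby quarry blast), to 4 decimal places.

P(spike | ¬heavy truck traffic, nearby quarry blast) = 0.5·0.71 + 0.78·0.29 = 0.355000 + 0.226200 = 0.581200
Restricting to configurations with minor quake present: 0.78·0.29 = 0.226200.
Hence the posterior is 0.226200/0.581200 ≈ 0.3892.

P(minor quake | spike, ¬heavy truck traffic, nearby quarry blast) ≈ 0.3892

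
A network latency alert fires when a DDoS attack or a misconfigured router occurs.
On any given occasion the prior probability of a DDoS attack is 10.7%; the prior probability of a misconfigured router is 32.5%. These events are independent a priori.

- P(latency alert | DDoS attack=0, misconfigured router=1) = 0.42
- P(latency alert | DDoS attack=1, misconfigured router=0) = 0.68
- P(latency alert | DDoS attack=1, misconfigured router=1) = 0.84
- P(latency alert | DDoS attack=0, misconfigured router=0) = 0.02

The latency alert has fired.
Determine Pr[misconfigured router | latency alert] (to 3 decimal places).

Pr[misconfigured router | latency alert] ≈ 0.712

Numerator (weight on configurations with misconfigured router): 0.121895 + 0.029211 = 0.151106
Normalizer over all consistent configurations: 0.02×0.893×0.675 + 0.42×0.893×0.325 + 0.68×0.107×0.675 + 0.84×0.107×0.325 = 0.212275
Posterior = 0.151106 / 0.212275 ≈ 0.712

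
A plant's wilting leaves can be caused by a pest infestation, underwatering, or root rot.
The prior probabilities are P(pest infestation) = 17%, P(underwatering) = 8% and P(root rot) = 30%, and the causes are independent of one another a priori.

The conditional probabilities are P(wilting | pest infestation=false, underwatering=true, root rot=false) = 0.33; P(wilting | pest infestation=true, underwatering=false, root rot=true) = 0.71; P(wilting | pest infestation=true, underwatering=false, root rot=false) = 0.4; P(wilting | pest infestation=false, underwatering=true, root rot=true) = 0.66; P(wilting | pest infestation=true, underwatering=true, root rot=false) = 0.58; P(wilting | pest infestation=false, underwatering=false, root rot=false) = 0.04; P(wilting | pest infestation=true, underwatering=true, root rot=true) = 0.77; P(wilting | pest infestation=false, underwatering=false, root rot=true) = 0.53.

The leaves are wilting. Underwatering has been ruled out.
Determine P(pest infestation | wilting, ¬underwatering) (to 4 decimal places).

P(pest infestation | wilting, ¬underwatering) ≈ 0.3506

For the numerator, keep only pest infestation=true terms: 0.047600 + 0.036210 = 0.083810
The normalizing constant is 0.04×0.83×0.7 + 0.53×0.83×0.3 + 0.4×0.17×0.7 + 0.71×0.17×0.3 = 0.239020
P(pest infestation | wilting, ¬underwatering) = 0.083810/0.239020 ≈ 0.3506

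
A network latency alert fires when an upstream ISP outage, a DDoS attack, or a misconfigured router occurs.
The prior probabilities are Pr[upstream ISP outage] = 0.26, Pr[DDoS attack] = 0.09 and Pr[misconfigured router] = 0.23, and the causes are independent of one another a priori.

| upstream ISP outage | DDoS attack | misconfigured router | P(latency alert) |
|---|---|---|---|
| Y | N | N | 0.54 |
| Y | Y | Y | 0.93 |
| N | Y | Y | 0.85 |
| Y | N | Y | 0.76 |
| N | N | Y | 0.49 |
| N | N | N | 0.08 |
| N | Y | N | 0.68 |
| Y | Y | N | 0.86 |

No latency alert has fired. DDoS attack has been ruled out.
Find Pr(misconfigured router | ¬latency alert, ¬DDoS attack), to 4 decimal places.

P(¬latency alert | ¬DDoS attack) = 0.92·0.74·0.77 + 0.51·0.74·0.23 + 0.46·0.26·0.77 + 0.24·0.26·0.23 = 0.524216 + 0.086802 + 0.092092 + 0.014352 = 0.717462
Of this, 0.101154 comes from 0.086802 + 0.014352 (the misconfigured router=true cases).
Hence the posterior is 0.101154/0.717462 ≈ 0.1410.

Pr(misconfigured router | ¬latency alert, ¬DDoS attack) ≈ 0.1410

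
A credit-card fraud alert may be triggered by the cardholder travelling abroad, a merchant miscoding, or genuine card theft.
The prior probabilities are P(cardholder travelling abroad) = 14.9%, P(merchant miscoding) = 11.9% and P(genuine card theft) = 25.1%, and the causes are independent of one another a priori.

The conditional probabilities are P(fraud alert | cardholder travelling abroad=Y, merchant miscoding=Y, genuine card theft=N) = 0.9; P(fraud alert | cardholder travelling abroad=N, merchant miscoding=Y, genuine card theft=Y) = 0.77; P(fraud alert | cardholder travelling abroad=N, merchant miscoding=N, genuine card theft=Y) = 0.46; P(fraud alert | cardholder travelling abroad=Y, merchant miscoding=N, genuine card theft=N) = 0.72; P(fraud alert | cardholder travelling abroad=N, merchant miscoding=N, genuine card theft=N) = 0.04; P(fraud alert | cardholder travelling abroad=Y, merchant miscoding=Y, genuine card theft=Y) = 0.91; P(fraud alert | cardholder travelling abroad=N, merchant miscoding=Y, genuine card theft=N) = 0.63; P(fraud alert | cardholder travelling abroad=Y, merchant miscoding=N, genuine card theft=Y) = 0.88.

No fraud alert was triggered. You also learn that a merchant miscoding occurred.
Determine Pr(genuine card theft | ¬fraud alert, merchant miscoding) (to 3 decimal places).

Pr(genuine card theft | ¬fraud alert, merchant miscoding) ≈ 0.175

P(¬fraud alert | merchant miscoding) = 0.37·0.851·0.749 + 0.23·0.851·0.251 + 0.1·0.149·0.749 + 0.09·0.149·0.251 = 0.235838 + 0.049128 + 0.011160 + 0.003366 = 0.299492
The genuine card theft-present share is 0.049128 + 0.003366 = 0.052494.
Hence the posterior is 0.052494/0.299492 ≈ 0.175.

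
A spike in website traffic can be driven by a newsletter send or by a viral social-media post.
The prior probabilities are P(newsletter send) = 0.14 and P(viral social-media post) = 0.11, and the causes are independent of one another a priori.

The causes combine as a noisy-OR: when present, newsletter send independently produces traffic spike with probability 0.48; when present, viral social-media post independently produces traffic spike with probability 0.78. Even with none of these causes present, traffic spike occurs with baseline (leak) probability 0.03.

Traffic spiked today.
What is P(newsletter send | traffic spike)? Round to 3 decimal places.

P(newsletter send | traffic spike) ≈ 0.437

Under noisy-OR, P(traffic spike | causes) = 1 − (1−0.03)·∏(1−qᵢ) over the active causes.
Weight on newsletter send=true, given the evidence: 0.061752 + 0.013691 = 0.075443
Normalizer over all consistent configurations: 0.03×0.86×0.89 + 0.7866×0.86×0.11 + 0.4956×0.14×0.89 + 0.889032×0.14×0.11 = 0.172817
P(newsletter send | traffic spike) = 0.075443/0.172817 ≈ 0.437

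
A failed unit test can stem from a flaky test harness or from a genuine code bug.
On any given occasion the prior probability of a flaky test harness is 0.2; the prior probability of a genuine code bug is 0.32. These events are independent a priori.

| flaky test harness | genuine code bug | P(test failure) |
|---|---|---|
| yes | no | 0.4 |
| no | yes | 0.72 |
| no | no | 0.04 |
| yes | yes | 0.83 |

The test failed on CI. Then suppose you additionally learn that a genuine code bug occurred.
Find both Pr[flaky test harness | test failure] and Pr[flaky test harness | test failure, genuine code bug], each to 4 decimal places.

P(test failure) = 0.04·0.8·0.68 + 0.72·0.8·0.32 + 0.4·0.2·0.68 + 0.83·0.2·0.32 = 0.021760 + 0.184320 + 0.054400 + 0.053120 = 0.313600
The flaky test harness-present share is 0.054400 + 0.053120 = 0.107520.
Hence the posterior is 0.107520/0.313600 ≈ 0.3429.

Now condition on the additional information:
P(test failure | genuine code bug) = 0.72×0.8 + 0.83×0.2 = 0.576000 + 0.166000 = 0.742000
Restricting to configurations with flaky test harness present: 0.83×0.2 = 0.166000.
So P(flaky test harness | test failure, genuine code bug) = 0.166000/0.742000 ≈ 0.2237.

Pr[flaky test harness | test failure] ≈ 0.3429; Pr[flaky test harness | test failure, genuine code bug] ≈ 0.2237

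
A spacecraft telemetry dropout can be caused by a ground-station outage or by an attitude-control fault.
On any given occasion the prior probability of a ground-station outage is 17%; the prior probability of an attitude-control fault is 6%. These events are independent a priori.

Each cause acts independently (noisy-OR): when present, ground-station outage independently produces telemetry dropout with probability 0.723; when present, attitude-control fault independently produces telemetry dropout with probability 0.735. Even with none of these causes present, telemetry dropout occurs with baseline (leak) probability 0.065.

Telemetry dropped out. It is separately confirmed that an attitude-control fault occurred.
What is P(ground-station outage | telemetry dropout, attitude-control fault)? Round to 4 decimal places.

Under noisy-OR, P(telemetry dropout | causes) = 1 − (1−0.065)·∏(1−qᵢ) over the active causes.
Numerator (weight on configurations with ground-station outage): 0.931366·0.17 = 0.158332
The normalizing constant is 0.752225·0.83 + 0.931366·0.17 = 0.782679
Posterior = 0.158332 / 0.782679 ≈ 0.2023

P(ground-station outage | telemetry dropout, attitude-control fault) ≈ 0.2023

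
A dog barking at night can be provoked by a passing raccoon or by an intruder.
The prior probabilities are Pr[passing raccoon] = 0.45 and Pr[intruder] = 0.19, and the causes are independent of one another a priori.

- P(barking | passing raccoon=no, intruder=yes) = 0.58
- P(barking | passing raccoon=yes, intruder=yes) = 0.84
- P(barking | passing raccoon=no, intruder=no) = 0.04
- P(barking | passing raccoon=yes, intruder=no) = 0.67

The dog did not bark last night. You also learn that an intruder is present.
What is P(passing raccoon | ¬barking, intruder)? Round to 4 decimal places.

P(passing raccoon | ¬barking, intruder) ≈ 0.2376

P(¬barking | intruder) = 0.42*0.55 + 0.16*0.45 = 0.231000 + 0.072000 = 0.303000
The passing raccoon-present share is 0.16*0.45 = 0.072000.
P(passing raccoon | ¬barking, intruder) = 0.072000 / 0.303000 ≈ 0.2376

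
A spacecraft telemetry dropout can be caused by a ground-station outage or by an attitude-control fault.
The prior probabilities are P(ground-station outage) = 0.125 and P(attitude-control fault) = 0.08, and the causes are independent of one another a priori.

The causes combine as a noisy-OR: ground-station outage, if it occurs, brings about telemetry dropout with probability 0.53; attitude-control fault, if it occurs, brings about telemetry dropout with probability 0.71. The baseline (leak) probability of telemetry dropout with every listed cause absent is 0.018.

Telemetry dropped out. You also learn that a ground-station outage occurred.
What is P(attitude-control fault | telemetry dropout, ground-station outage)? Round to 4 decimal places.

Under noisy-OR, P(telemetry dropout | causes) = 1 − (1−0.018)·∏(1−qᵢ) over the active causes.
P(telemetry dropout | ground-station outage) = 0.53846·0.92 + 0.866153·0.08 = 0.495383 + 0.069292 = 0.564675
Of this, 0.069292 comes from 0.866153·0.08 (the attitude-control fault=true cases).
P(attitude-control fault | telemetry dropout, ground-station outage) = 0.069292 / 0.564675 ≈ 0.1227

P(attitude-control fault | telemetry dropout, ground-station outage) ≈ 0.1227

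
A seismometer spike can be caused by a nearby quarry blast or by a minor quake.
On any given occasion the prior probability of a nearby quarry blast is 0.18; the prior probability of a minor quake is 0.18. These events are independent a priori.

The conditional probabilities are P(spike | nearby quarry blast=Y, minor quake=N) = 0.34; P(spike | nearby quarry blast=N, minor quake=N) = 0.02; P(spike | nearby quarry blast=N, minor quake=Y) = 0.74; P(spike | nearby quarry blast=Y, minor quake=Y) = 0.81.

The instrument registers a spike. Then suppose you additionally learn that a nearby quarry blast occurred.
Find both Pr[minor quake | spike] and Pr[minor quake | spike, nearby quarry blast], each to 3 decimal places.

Pr[minor quake | spike] ≈ 0.680; Pr[minor quake | spike, nearby quarry blast] ≈ 0.343

Numerator (weight on configurations with minor quake): 0.109224 + 0.026244 = 0.135468
Denominator P(spike): 0.02·0.82·0.82 + 0.74·0.82·0.18 + 0.34·0.18·0.82 + 0.81·0.18·0.18 = 0.199100
P(minor quake | spike) = 0.135468/0.199100 ≈ 0.680

Now also conditioning on nearby quarry blast=true:
Sum P(spike|·) weighted by the priors over both values of minor quake:
  P(spike | nearby quarry blast) = 0.34·0.82 + 0.81·0.18
        = 0.278800 + 0.145800 = 0.424600
The terms with minor quake present sum to 0.145800, so
  P(minor quake | spike, nearby quarry blast) = 0.145800 / 0.424600 ≈ 0.343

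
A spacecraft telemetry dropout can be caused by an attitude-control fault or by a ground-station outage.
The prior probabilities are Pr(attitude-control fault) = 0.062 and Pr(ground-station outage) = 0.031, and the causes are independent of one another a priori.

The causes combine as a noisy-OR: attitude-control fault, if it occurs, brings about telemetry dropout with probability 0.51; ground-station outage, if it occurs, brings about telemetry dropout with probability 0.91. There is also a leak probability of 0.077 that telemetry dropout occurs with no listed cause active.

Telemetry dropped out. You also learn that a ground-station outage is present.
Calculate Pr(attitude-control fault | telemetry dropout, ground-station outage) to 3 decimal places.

Under noisy-OR, P(telemetry dropout | causes) = 1 − (1−0.077)·∏(1−qᵢ) over the active causes.
P(telemetry dropout | ground-station outage) = 0.91693·0.938 + 0.959296·0.062 = 0.860080 + 0.059476 = 0.919556
Of this, 0.059476 comes from 0.959296·0.062 (the attitude-control fault=true cases).
So P(attitude-control fault | telemetry dropout, ground-station outage) = 0.059476/0.919556 ≈ 0.065.

Pr(attitude-control fault | telemetry dropout, ground-station outage) ≈ 0.065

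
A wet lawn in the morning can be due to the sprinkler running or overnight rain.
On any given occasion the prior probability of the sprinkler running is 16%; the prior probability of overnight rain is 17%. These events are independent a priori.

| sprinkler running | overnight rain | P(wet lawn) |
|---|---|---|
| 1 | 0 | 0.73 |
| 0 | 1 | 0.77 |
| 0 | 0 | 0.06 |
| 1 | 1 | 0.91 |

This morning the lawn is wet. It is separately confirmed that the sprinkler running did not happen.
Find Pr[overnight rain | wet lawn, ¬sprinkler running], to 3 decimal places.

Pr[overnight rain | wet lawn, ¬sprinkler running] ≈ 0.724

Weight on overnight rain=true, given the evidence: 0.77*0.17 = 0.130900
Normalizer over all consistent configurations: 0.06*0.83 + 0.77*0.17 = 0.180700
P(overnight rain | wet lawn, ¬sprinkler running) = 0.130900/0.180700 ≈ 0.724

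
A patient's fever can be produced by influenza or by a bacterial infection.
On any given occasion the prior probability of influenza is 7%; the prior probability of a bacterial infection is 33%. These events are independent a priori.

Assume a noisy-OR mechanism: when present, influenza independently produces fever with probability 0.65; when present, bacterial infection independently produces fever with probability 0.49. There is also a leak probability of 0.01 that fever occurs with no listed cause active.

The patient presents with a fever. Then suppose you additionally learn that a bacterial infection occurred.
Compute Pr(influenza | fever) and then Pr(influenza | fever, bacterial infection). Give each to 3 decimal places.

Under noisy-OR, P(fever | causes) = 1 − (1−0.01)·∏(1−qᵢ) over the active causes.
For the numerator, keep only influenza=true terms: 0.030649 + 0.019018 = 0.049667
Denominator P(fever): 0.01*0.93*0.67 + 0.4951*0.93*0.33 + 0.6535*0.07*0.67 + 0.823285*0.07*0.33 = 0.207844
P(influenza | fever) = 0.049667/0.207844 ≈ 0.239

With the extra evidence:
For the numerator, keep only influenza=true terms: 0.823285*0.07 = 0.057630
Denominator P(fever | bacterial infection): 0.4951*0.93 + 0.823285*0.07 = 0.518073
Posterior = 0.057630 / 0.518073 ≈ 0.111
This is intercausal reasoning (explaining away): once bacterial infection accounts for the fever, influenza becomes less likely.

Pr(influenza | fever) ≈ 0.239; Pr(influenza | fever, bacterial infection) ≈ 0.111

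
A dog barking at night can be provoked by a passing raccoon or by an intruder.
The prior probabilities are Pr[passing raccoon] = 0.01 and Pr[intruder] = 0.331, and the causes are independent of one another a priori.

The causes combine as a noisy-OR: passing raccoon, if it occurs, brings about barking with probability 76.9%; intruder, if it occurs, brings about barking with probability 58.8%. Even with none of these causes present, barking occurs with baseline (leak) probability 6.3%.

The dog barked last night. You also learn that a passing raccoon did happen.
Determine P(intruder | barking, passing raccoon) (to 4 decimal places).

Under noisy-OR, P(barking | causes) = 1 − (1−0.063)·∏(1−qᵢ) over the active causes.
P(barking | passing raccoon) = 0.783553*0.669 + 0.910824*0.331 = 0.524197 + 0.301483 = 0.825680
The intruder-present share is 0.910824*0.331 = 0.301483.
Hence the posterior is 0.301483/0.825680 ≈ 0.3651.

P(intruder | barking, passing raccoon) ≈ 0.3651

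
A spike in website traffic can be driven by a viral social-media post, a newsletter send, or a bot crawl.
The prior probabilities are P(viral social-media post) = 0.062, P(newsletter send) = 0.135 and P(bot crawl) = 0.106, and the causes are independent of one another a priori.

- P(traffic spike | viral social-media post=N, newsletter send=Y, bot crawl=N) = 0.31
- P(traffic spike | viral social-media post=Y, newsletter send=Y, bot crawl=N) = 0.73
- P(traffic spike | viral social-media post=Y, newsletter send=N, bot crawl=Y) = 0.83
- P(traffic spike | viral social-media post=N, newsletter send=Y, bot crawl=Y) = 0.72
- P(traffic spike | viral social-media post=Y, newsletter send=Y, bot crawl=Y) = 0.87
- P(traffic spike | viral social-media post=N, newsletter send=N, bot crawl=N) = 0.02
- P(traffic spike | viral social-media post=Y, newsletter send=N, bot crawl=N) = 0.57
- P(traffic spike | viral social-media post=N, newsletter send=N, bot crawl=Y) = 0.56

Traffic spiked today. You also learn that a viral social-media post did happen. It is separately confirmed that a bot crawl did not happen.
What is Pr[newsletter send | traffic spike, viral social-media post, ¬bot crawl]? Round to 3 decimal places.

Pr[newsletter send | traffic spike, viral social-media post, ¬bot crawl] ≈ 0.167

For the numerator, keep only newsletter send=true terms: 0.73*0.135 = 0.098550
Normalizer over all consistent configurations: 0.57*0.865 + 0.73*0.135 = 0.591600
P(newsletter send | traffic spike, viral social-media post, ¬bot crawl) = 0.098550/0.591600 ≈ 0.167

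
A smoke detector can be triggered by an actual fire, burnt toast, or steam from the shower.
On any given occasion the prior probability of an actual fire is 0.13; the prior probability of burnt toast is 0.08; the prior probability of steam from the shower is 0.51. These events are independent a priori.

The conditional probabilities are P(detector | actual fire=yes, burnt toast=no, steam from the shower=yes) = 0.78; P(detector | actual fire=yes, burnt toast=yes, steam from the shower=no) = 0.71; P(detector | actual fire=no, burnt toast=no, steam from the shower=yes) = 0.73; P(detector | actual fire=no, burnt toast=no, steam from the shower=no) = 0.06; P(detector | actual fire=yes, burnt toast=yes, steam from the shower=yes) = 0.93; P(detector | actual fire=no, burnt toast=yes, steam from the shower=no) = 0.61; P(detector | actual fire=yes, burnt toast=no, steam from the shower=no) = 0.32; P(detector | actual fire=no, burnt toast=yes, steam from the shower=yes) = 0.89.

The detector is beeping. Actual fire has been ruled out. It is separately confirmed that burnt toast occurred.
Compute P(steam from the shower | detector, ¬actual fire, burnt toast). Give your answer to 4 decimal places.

P(detector | ¬actual fire, burnt toast) = 0.61×0.49 + 0.89×0.51 = 0.298900 + 0.453900 = 0.752800
The steam from the shower-present share is 0.89×0.51 = 0.453900.
Hence the posterior is 0.453900/0.752800 ≈ 0.6029.

P(steam from the shower | detector, ¬actual fire, burnt toast) ≈ 0.6029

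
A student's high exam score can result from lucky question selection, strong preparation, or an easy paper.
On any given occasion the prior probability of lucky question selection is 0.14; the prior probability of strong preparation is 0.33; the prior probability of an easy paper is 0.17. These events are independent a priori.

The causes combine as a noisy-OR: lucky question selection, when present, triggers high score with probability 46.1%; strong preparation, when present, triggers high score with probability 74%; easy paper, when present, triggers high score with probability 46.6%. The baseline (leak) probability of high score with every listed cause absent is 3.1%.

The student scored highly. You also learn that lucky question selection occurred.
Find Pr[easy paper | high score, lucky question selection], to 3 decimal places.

Pr[easy paper | high score, lucky question selection] ≈ 0.211

Under noisy-OR, P(high score | causes) = 1 − (1−0.031)·∏(1−qᵢ) over the active causes.
P(high score | lucky question selection) = 0.477709·0.67·0.83 + 0.721097·0.67·0.17 + 0.864204·0.33·0.83 + 0.927485·0.33·0.17 = 0.265654 + 0.082133 + 0.236705 + 0.052032 = 0.636524
Restricting to configurations with easy paper present: 0.082133 + 0.052032 = 0.134165.
P(easy paper | high score, lucky question selection) = 0.134165 / 0.636524 ≈ 0.211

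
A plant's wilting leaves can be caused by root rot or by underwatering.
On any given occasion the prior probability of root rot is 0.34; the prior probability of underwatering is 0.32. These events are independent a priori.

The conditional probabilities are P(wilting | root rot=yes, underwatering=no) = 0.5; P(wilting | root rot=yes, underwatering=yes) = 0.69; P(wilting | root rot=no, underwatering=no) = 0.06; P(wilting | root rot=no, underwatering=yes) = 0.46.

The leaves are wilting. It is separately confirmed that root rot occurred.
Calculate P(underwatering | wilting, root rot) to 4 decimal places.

P(wilting | root rot) = 0.5*0.68 + 0.69*0.32 = 0.340000 + 0.220800 = 0.560800
Of this, 0.220800 comes from 0.69*0.32 (the underwatering=true cases).
Hence the posterior is 0.220800/0.560800 ≈ 0.3937.

P(underwatering | wilting, root rot) ≈ 0.3937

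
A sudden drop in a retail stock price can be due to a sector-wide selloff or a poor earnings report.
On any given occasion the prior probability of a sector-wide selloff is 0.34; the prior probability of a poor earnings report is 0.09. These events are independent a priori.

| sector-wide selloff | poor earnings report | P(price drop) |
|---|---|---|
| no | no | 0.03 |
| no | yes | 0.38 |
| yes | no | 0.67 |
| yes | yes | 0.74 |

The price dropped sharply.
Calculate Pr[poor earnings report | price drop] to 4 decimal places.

P(price drop) = 0.03·0.66·0.91 + 0.38·0.66·0.09 + 0.67·0.34·0.91 + 0.74·0.34·0.09 = 0.018018 + 0.022572 + 0.207298 + 0.022644 = 0.270532
Of this, 0.045216 comes from 0.022572 + 0.022644 (the poor earnings report=true cases).
Hence the posterior is 0.045216/0.270532 ≈ 0.1671.

Pr[poor earnings report | price drop] ≈ 0.1671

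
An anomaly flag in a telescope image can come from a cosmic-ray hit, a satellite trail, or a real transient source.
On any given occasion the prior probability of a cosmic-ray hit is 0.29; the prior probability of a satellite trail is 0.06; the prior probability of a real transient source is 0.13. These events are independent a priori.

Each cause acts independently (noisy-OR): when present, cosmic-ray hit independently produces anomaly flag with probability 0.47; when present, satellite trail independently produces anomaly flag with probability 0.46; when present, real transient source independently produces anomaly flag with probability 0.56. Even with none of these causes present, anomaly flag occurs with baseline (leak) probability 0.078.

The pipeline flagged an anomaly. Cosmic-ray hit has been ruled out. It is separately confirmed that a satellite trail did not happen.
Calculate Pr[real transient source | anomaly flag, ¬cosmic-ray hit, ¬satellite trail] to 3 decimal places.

Under noisy-OR, P(anomaly flag | causes) = 1 − (1−0.078)·∏(1−qᵢ) over the active causes.
Sum P(anomaly flag|·) weighted by the priors over both values of real transient source:
  P(anomaly flag | ¬cosmic-ray hit, ¬satellite trail) = 0.078·0.87 + 0.59432·0.13
        = 0.067860 + 0.077262 = 0.145122
The terms with real transient source present sum to 0.077262, so
  P(real transient source | anomaly flag, ¬cosmic-ray hit, ¬satellite trail) = 0.077262 / 0.145122 ≈ 0.532

Pr[real transient source | anomaly flag, ¬cosmic-ray hit, ¬satellite trail] ≈ 0.532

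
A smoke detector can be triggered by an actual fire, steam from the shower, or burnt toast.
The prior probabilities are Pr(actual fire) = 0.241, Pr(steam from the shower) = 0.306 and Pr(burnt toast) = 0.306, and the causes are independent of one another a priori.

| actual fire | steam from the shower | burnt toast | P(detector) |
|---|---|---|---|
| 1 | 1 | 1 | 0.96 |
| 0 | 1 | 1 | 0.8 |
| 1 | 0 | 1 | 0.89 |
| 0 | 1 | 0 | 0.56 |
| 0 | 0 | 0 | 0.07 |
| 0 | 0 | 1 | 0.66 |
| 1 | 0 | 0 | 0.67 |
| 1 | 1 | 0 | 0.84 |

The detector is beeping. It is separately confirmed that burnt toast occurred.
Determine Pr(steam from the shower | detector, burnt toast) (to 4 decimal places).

Pr(steam from the shower | detector, burnt toast) ≈ 0.3407

By total probability over the 4 (actual fire, steam from the shower) configurations:
  P(detector | burnt toast) = 0.66*0.759*0.694 + 0.8*0.759*0.306 + 0.89*0.241*0.694 + 0.96*0.241*0.306
        = 0.347652 + 0.185803 + 0.148856 + 0.070796 = 0.753107
The terms with steam from the shower present sum to 0.256599, so
  P(steam from the shower | detector, burnt toast) = 0.256599 / 0.753107 ≈ 0.3407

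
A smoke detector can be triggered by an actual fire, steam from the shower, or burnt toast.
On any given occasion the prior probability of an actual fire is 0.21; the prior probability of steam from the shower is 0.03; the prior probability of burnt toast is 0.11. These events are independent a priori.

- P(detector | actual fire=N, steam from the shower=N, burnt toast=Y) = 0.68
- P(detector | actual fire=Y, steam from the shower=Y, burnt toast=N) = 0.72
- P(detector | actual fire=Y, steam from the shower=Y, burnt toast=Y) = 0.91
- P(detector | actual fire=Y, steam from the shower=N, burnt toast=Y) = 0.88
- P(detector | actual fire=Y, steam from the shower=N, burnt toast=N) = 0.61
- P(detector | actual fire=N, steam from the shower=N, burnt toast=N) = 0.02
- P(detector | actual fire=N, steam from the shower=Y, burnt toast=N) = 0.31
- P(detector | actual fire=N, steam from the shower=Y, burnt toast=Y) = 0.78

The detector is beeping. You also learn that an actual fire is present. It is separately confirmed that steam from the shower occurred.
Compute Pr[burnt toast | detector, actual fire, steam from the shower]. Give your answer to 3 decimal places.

Pr[burnt toast | detector, actual fire, steam from the shower] ≈ 0.135

Weight on burnt toast=true, given the evidence: 0.91·0.11 = 0.100100
The normalizing constant is 0.72·0.89 + 0.91·0.11 = 0.740900
Posterior = 0.100100 / 0.740900 ≈ 0.135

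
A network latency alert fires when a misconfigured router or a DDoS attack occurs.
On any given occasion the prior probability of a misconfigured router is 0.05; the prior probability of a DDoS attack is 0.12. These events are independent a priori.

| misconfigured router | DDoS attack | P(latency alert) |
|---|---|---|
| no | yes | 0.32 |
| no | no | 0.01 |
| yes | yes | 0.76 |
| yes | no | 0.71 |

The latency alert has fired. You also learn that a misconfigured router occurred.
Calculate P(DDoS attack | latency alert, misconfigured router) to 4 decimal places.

P(latency alert | misconfigured router) = 0.71*0.88 + 0.76*0.12 = 0.624800 + 0.091200 = 0.716000
Restricting to configurations with DDoS attack present: 0.76*0.12 = 0.091200.
So P(DDoS attack | latency alert, misconfigured router) = 0.091200/0.716000 ≈ 0.1274.

P(DDoS attack | latency alert, misconfigured router) ≈ 0.1274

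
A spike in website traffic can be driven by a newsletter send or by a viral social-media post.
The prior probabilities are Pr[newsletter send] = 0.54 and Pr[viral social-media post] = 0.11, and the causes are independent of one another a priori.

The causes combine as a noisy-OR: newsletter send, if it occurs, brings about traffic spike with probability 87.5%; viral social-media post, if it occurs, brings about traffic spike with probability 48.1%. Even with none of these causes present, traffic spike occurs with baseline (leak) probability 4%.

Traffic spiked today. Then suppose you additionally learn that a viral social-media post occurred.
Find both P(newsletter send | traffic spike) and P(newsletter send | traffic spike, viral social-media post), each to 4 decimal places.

Under noisy-OR, P(traffic spike | causes) = 1 − (1−0.04)·∏(1−qᵢ) over the active causes.
By total probability over the 4 (newsletter send, viral social-media post) configurations:
  P(traffic spike) = 0.04·0.46·0.89 + 0.50176·0.46·0.11 + 0.88·0.54·0.89 + 0.93772·0.54·0.11
        = 0.016376 + 0.025389 + 0.422928 + 0.055701 = 0.520394
Keeping only the newsletter send-present terms gives 0.478629, so
  P(newsletter send | traffic spike) = 0.478629 / 0.520394 ≈ 0.9197

With the extra evidence:
For the numerator, keep only newsletter send=true terms: 0.93772·0.54 = 0.506369
Normalizer over all consistent configurations: 0.50176·0.46 + 0.93772·0.54 = 0.737179
P(newsletter send | traffic spike, viral social-media post) = 0.506369/0.737179 ≈ 0.6869
This is intercausal reasoning (explaining away): once viral social-media post accounts for the traffic spike, newsletter send becomes less likely.

P(newsletter send | traffic spike) ≈ 0.9197; P(newsletter send | traffic spike, viral social-media post) ≈ 0.6869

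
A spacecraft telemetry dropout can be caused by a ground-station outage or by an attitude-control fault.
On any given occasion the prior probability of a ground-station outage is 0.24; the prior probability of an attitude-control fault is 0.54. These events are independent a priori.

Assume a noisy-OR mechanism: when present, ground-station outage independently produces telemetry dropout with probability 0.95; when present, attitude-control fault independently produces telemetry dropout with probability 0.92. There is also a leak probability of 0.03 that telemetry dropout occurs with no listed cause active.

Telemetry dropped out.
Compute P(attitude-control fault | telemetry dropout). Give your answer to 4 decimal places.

P(attitude-control fault | telemetry dropout) ≈ 0.8146

Under noisy-OR, P(telemetry dropout | causes) = 1 − (1−0.03)·∏(1−qᵢ) over the active causes.
Weight on attitude-control fault=true, given the evidence: 0.378553 + 0.129097 = 0.507650
Denominator P(telemetry dropout): 0.03·0.76·0.46 + 0.9224·0.76·0.54 + 0.9515·0.24·0.46 + 0.99612·0.24·0.54 = 0.623184
Posterior = 0.507650 / 0.623184 ≈ 0.8146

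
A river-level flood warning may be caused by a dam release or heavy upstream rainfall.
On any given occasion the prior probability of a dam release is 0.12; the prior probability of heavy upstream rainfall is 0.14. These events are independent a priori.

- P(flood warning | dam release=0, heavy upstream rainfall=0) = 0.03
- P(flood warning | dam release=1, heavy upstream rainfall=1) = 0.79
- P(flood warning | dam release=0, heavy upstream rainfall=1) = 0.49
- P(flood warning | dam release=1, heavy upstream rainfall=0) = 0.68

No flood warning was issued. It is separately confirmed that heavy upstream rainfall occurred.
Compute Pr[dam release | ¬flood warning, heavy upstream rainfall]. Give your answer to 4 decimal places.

Pr[dam release | ¬flood warning, heavy upstream rainfall] ≈ 0.0532

Enumerate both values of dam release and weight by the priors:
  P(¬flood warning | heavy upstream rainfall) = 0.51×0.88 + 0.21×0.12
        = 0.448800 + 0.025200 = 0.474000
The terms with dam release present sum to 0.025200, so
  P(dam release | ¬flood warning, heavy upstream rainfall) = 0.025200 / 0.474000 ≈ 0.0532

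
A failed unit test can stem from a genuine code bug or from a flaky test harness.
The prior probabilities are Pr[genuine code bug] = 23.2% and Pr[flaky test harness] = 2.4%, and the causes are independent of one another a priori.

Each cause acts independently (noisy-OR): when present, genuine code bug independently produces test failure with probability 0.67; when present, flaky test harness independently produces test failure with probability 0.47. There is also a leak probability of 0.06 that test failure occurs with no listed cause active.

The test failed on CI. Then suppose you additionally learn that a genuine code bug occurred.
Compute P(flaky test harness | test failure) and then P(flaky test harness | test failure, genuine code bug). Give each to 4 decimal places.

P(flaky test harness | test failure) ≈ 0.0646; P(flaky test harness | test failure, genuine code bug) ≈ 0.0289

Under noisy-OR, P(test failure | causes) = 1 − (1−0.06)·∏(1−qᵢ) over the active causes.
Sum P(test failure|·) weighted by the priors over the 4 (genuine code bug, flaky test harness) configurations:
  P(test failure) = 0.06·0.768·0.976 + 0.5018·0.768·0.024 + 0.6898·0.232·0.976 + 0.835594·0.232·0.024
        = 0.044974 + 0.009249 + 0.156193 + 0.004653 = 0.215069
Configurations with flaky test harness contribute 0.013902, so
  P(flaky test harness | test failure) = 0.013902 / 0.215069 ≈ 0.0646

Now condition on the additional information:
Enumerate both values of flaky test harness and weight by the priors:
  P(test failure | genuine code bug) = 0.6898×0.976 + 0.835594×0.024
        = 0.673245 + 0.020054 = 0.693299
Keeping only the flaky test harness-present terms gives 0.020054, so
  P(flaky test harness | test failure, genuine code bug) = 0.020054 / 0.693299 ≈ 0.0289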